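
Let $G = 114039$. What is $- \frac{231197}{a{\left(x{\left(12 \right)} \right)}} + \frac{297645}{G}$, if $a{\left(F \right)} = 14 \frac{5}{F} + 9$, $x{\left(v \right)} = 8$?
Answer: $- \frac{35146921979}{2698923} \approx -13023.0$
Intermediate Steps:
$a{\left(F \right)} = 9 + \frac{70}{F}$ ($a{\left(F \right)} = \frac{70}{F} + 9 = 9 + \frac{70}{F}$)
$- \frac{231197}{a{\left(x{\left(12 \right)} \right)}} + \frac{297645}{G} = - \frac{231197}{9 + \frac{70}{8}} + \frac{297645}{114039} = - \frac{231197}{9 + 70 \cdot \frac{1}{8}} + 297645 \cdot \frac{1}{114039} = - \frac{231197}{9 + \frac{35}{4}} + \frac{99215}{38013} = - \frac{231197}{\frac{71}{4}} + \frac{99215}{38013} = \left(-231197\right) \frac{4}{71} + \frac{99215}{38013} = - \frac{924788}{71} + \frac{99215}{38013} = - \frac{35146921979}{2698923}$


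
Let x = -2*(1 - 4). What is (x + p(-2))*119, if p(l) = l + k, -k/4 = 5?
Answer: -1904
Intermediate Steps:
k = -20 (k = -4*5 = -20)
p(l) = -20 + l (p(l) = l - 20 = -20 + l)
x = 6 (x = -2*(-3) = 6)
(x + p(-2))*119 = (6 + (-20 - 2))*119 = (6 - 22)*119 = -16*119 = -1904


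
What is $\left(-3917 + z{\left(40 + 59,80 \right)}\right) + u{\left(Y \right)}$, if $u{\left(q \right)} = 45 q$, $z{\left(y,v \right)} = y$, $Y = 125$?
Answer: $1807$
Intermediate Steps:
$\left(-3917 + z{\left(40 + 59,80 \right)}\right) + u{\left(Y \right)} = \left(-3917 + \left(40 + 59\right)\right) + 45 \cdot 125 = \left(-3917 + 99\right) + 5625 = -3818 + 5625 = 1807$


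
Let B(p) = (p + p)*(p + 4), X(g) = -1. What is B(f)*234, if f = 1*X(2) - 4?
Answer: 2340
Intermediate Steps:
f = -5 (f = 1*(-1) - 4 = -1 - 4 = -5)
B(p) = 2*p*(4 + p) (B(p) = (2*p)*(4 + p) = 2*p*(4 + p))
B(f)*234 = (2*(-5)*(4 - 5))*234 = (2*(-5)*(-1))*234 = 10*234 = 2340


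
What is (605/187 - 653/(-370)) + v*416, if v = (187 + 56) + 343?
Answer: 1533382491/6290 ≈ 2.4378e+5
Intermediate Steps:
v = 586 (v = 243 + 343 = 586)
(605/187 - 653/(-370)) + v*416 = (605/187 - 653/(-370)) + 586*416 = (605*(1/187) - 653*(-1/370)) + 243776 = (55/17 + 653/370) + 243776 = 31451/6290 + 243776 = 1533382491/6290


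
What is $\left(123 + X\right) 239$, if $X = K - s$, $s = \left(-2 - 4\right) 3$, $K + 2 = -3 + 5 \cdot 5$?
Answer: $38479$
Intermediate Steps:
$K = 20$ ($K = -2 + \left(-3 + 5 \cdot 5\right) = -2 + \left(-3 + 25\right) = -2 + 22 = 20$)
$s = -18$ ($s = \left(-6\right) 3 = -18$)
$X = 38$ ($X = 20 - -18 = 20 + 18 = 38$)
$\left(123 + X\right) 239 = \left(123 + 38\right) 239 = 161 \cdot 239 = 38479$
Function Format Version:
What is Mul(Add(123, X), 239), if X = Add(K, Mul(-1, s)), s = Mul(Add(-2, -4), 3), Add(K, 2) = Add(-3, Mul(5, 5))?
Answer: 38479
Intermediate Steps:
K = 20 (K = Add(-2, Add(-3, Mul(5, 5))) = Add(-2, Add(-3, 25)) = Add(-2, 22) = 20)
s = -18 (s = Mul(-6, 3) = -18)
X = 38 (X = Add(20, Mul(-1, -18)) = Add(20, 18) = 38)
Mul(Add(123, X), 239) = Mul(Add(123, 38), 239) = Mul(161, 239) = 38479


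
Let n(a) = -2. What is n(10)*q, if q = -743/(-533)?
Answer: -1486/533 ≈ -2.7880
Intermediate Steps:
q = 743/533 (q = -743*(-1/533) = 743/533 ≈ 1.3940)
n(10)*q = -2*743/533 = -1486/533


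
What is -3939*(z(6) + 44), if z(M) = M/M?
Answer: -177255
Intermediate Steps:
z(M) = 1
-3939*(z(6) + 44) = -3939*(1 + 44) = -3939*45 = -177255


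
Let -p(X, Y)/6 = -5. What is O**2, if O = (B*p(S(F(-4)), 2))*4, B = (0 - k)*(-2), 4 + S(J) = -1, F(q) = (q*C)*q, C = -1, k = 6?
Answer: 2073600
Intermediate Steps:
F(q) = -q**2 (F(q) = (q*(-1))*q = (-q)*q = -q**2)
S(J) = -5 (S(J) = -4 - 1 = -5)
p(X, Y) = 30 (p(X, Y) = -6*(-5) = 30)
B = 12 (B = (0 - 1*6)*(-2) = (0 - 6)*(-2) = -6*(-2) = 12)
O = 1440 (O = (12*30)*4 = 360*4 = 1440)
O**2 = 1440**2 = 2073600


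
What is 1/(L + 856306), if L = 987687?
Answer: 1/1843993 ≈ 5.4230e-7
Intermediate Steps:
1/(L + 856306) = 1/(987687 + 856306) = 1/1843993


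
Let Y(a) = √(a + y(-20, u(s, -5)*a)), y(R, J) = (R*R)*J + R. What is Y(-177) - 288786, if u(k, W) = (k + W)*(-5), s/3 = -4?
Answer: -288786 + I*√6018197 ≈ -2.8879e+5 + 2453.2*I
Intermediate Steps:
s = -12 (s = 3*(-4) = -12)
u(k, W) = -5*W - 5*k (u(k, W) = (W + k)*(-5) = -5*W - 5*k)
y(R, J) = R + J*R² (y(R, J) = R²*J + R = J*R² + R = R + J*R²)
Y(a) = √(-20 + 34001*a) (Y(a) = √(a - 20*(1 + ((-5*(-5) - 5*(-12))*a)*(-20))) = √(a - 20*(1 + ((25 + 60)*a)*(-20))) = √(a - 20*(1 + (85*a)*(-20))) = √(a - 20*(1 - 1700*a)) = √(a + (-20 + 34000*a)) = √(-20 + 34001*a))
Y(-177) - 288786 = √(-20 + 34001*(-177)) - 288786 = √(-20 - 6018177) - 288786 = √(-6018197) - 288786 = I*√6018197 - 288786 = -288786 + I*√6018197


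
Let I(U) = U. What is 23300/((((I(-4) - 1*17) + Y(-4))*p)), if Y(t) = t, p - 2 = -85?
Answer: 932/83 ≈ 11.229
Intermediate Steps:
p = -83 (p = 2 - 85 = -83)
23300/((((I(-4) - 1*17) + Y(-4))*p)) = 23300/((((-4 - 1*17) - 4)*(-83))) = 23300/((((-4 - 17) - 4)*(-83))) = 23300/(((-21 - 4)*(-83))) = 23300/((-25*(-83))) = 23300/2075 = 23300*(1/2075) = 932/83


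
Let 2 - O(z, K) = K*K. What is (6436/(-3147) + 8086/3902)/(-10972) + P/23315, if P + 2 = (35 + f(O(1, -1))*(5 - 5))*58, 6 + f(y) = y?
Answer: 136614062982377/1570634855327460 ≈ 0.086980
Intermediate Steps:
O(z, K) = 2 - K² (O(z, K) = 2 - K*K = 2 - K²)
f(y) = -6 + y
P = 2028 (P = -2 + (35 + (-6 + (2 - 1*(-1)²))*(5 - 5))*58 = -2 + (35 + (-6 + (2 - 1*1))*0)*58 = -2 + (35 + (-6 + (2 - 1))*0)*58 = -2 + (35 + (-6 + 1)*0)*58 = -2 + (35 - 5*0)*58 = -2 + (35 + 0)*58 = -2 + 35*58 = -2 + 2030 = 2028)
(6436/(-3147) + 8086/3902)/(-10972) + P/23315 = (6436/(-3147) + 8086/3902)/(-10972) + 2028/23315 = (6436*(-1/3147) + 8086*(1/3902))*(-1/10972) + 2028*(1/23315) = (-6436/3147 + 4043/1951)*(-1/10972) + 2028/23315 = (166685/6139797)*(-1/10972) + 2028/23315 = -166685/67365852684 + 2028/23315 = 136614062982377/1570634855327460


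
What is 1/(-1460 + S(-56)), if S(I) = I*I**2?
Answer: -1/177076 ≈ -5.6473e-6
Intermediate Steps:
S(I) = I**3
1/(-1460 + S(-56)) = 1/(-1460 + (-56)**3) = 1/(-1460 - 175616) = 1/(-177076) = -1/177076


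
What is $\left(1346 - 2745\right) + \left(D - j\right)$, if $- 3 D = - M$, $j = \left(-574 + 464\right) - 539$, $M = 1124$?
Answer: $- \frac{1126}{3} \approx -375.33$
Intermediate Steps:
$j = -649$ ($j = -110 - 539 = -649$)
$D = \frac{1124}{3}$ ($D = - \frac{\left(-1\right) 1124}{3} = \left(- \frac{1}{3}\right) \left(-1124\right) = \frac{1124}{3} \approx 374.67$)
$\left(1346 - 2745\right) + \left(D - j\right) = \left(1346 - 2745\right) + \left(\frac{1124}{3} - -649\right) = -1399 + \left(\frac{1124}{3} + 649\right) = -1399 + \frac{3071}{3} = - \frac{1126}{3}$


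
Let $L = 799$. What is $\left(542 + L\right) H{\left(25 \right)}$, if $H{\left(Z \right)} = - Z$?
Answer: $-33525$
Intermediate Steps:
$\left(542 + L\right) H{\left(25 \right)} = \left(542 + 799\right) \left(\left(-1\right) 25\right) = 1341 \left(-25\right) = -33525$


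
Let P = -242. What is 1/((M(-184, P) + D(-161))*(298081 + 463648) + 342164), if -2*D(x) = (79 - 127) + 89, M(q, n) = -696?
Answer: -2/1090873329 ≈ -1.8334e-9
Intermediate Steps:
D(x) = -41/2 (D(x) = -((79 - 127) + 89)/2 = -(-48 + 89)/2 = -½*41 = -41/2)
1/((M(-184, P) + D(-161))*(298081 + 463648) + 342164) = 1/((-696 - 41/2)*(298081 + 463648) + 342164) = 1/(-1433/2*761729 + 342164) = 1/(-1091557657/2 + 342164) = 1/(-1090873329/2) = -2/1090873329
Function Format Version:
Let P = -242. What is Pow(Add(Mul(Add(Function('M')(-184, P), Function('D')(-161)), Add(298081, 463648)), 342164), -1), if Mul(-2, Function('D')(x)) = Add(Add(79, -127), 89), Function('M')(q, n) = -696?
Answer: Rational(-2, 1090873329) ≈ -1.8334e-9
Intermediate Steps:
Function('D')(x) = Rational(-41, 2) (Function('D')(x) = Mul(Rational(-1, 2), Add(Add(79, -127), 89)) = Mul(Rational(-1, 2), Add(-48, 89)) = Mul(Rational(-1, 2), 41) = Rational(-41, 2))
Pow(Add(Mul(Add(Function('M')(-184, P), Function('D')(-161)), Add(298081, 463648)), 342164), -1) = Pow(Add(Mul(Add(-696, Rational(-41, 2)), Add(298081, 463648)), 342164), -1) = Pow(Add(Mul(Rational(-1433, 2), 761729), 342164), -1) = Pow(Add(Rational(-1091557657, 2), 342164), -1) = Pow(Rational(-1090873329, 2), -1) = Rational(-2, 1090873329)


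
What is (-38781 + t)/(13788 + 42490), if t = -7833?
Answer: -23307/28139 ≈ -0.82828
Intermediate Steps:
(-38781 + t)/(13788 + 42490) = (-38781 - 7833)/(13788 + 42490) = -46614/56278 = -46614*1/56278 = -23307/28139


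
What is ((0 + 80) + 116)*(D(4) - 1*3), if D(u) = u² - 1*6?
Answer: 1372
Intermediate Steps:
D(u) = -6 + u² (D(u) = u² - 6 = -6 + u²)
((0 + 80) + 116)*(D(4) - 1*3) = ((0 + 80) + 116)*((-6 + 4²) - 1*3) = (80 + 116)*((-6 + 16) - 3) = 196*(10 - 3) = 196*7 = 1372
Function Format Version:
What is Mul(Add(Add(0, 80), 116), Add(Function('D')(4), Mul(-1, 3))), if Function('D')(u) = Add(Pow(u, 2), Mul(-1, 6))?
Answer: 1372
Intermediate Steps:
Function('D')(u) = Add(-6, Pow(u, 2)) (Function('D')(u) = Add(Pow(u, 2), -6) = Add(-6, Pow(u, 2)))
Mul(Add(Add(0, 80), 116), Add(Function('D')(4), Mul(-1, 3))) = Mul(Add(Add(0, 80), 116), Add(Add(-6, Pow(4, 2)), Mul(-1, 3))) = Mul(Add(80, 116), Add(Add(-6, 16), -3)) = Mul(196, Add(10, -3)) = Mul(196, 7) = 1372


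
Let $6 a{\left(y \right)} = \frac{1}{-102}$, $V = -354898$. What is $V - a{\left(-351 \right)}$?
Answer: $- \frac{217197575}{612} \approx -3.549 \cdot 10^{5}$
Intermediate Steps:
$a{\left(y \right)} = - \frac{1}{612}$ ($a{\left(y \right)} = \frac{1}{6 \left(-102\right)} = \frac{1}{6} \left(- \frac{1}{102}\right) = - \frac{1}{612}$)
$V - a{\left(-351 \right)} = -354898 - - \frac{1}{612} = -354898 + \frac{1}{612} = - \frac{217197575}{612}$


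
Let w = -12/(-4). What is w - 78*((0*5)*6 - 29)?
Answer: 2265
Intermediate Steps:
w = 3 (w = -12*(-¼) = 3)
w - 78*((0*5)*6 - 29) = 3 - 78*((0*5)*6 - 29) = 3 - 78*(0*6 - 29) = 3 - 78*(0 - 29) = 3 - 78*(-29) = 3 + 2262 = 2265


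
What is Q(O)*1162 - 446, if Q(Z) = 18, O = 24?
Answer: 20470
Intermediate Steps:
Q(O)*1162 - 446 = 18*1162 - 446 = 20916 - 446 = 20470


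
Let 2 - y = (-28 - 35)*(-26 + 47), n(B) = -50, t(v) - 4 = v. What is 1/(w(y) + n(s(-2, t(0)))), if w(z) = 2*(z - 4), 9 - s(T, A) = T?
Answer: 1/2592 ≈ 0.00038580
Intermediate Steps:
t(v) = 4 + v
s(T, A) = 9 - T
y = 1325 (y = 2 - (-28 - 35)*(-26 + 47) = 2 - (-63)*21 = 2 - 1*(-1323) = 2 + 1323 = 1325)
w(z) = -8 + 2*z (w(z) = 2*(-4 + z) = -8 + 2*z)
1/(w(y) + n(s(-2, t(0)))) = 1/((-8 + 2*1325) - 50) = 1/((-8 + 2650) - 50) = 1/(2642 - 50) = 1/2592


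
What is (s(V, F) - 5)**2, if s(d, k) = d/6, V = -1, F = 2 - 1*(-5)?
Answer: 961/36 ≈ 26.694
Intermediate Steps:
F = 7 (F = 2 + 5 = 7)
s(d, k) = d/6 (s(d, k) = d*(1/6) = d/6)
(s(V, F) - 5)**2 = ((1/6)*(-1) - 5)**2 = (-1/6 - 5)**2 = (-31/6)**2 = 961/36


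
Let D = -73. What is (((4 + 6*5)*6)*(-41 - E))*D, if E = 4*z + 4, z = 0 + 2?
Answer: 789276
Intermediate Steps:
z = 2
E = 12 (E = 4*2 + 4 = 8 + 4 = 12)
(((4 + 6*5)*6)*(-41 - E))*D = (((4 + 6*5)*6)*(-41 - 1*12))*(-73) = (((4 + 30)*6)*(-41 - 12))*(-73) = ((34*6)*(-53))*(-73) = (204*(-53))*(-73) = -10812*(-73) = 789276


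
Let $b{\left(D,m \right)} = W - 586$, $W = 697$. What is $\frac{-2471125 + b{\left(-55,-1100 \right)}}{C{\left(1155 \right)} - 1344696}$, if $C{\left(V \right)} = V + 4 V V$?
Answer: $- \frac{2471014}{3992559} \approx -0.61891$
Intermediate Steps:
$b{\left(D,m \right)} = 111$ ($b{\left(D,m \right)} = 697 - 586 = 111$)
$C{\left(V \right)} = V + 4 V^{2}$
$\frac{-2471125 + b{\left(-55,-1100 \right)}}{C{\left(1155 \right)} - 1344696} = \frac{-2471125 + 111}{1155 \left(1 + 4 \cdot 1155\right) - 1344696} = - \frac{2471014}{1155 \left(1 + 4620\right) - 1344696} = - \frac{2471014}{1155 \cdot 4621 - 1344696} = - \frac{2471014}{5337255 - 1344696} = - \frac{2471014}{3992559}$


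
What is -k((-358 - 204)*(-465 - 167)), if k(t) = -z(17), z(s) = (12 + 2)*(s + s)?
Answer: 476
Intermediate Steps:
z(s) = 28*s (z(s) = 14*(2*s) = 28*s)
k(t) = -476 (k(t) = -28*17 = -1*476 = -476)
-k((-358 - 204)*(-465 - 167)) = -1*(-476) = 476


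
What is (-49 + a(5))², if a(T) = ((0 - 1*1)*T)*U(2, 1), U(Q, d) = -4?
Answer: 841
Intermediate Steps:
a(T) = 4*T (a(T) = ((0 - 1*1)*T)*(-4) = ((0 - 1)*T)*(-4) = -T*(-4) = 4*T)
(-49 + a(5))² = (-49 + 4*5)² = (-49 + 20)² = (-29)² = 841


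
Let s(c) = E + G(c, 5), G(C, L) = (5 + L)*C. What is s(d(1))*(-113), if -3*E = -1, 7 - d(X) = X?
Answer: -20453/3 ≈ -6817.7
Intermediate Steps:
G(C, L) = C*(5 + L)
d(X) = 7 - X
E = 1/3 (E = -1/3*(-1) = 1/3 ≈ 0.33333)
s(c) = 1/3 + 10*c (s(c) = 1/3 + c*(5 + 5) = 1/3 + c*10 = 1/3 + 10*c)
s(d(1))*(-113) = (1/3 + 10*(7 - 1*1))*(-113) = (1/3 + 10*(7 - 1))*(-113) = (1/3 + 10*6)*(-113) = (1/3 + 60)*(-113) = (181/3)*(-113) = -20453/3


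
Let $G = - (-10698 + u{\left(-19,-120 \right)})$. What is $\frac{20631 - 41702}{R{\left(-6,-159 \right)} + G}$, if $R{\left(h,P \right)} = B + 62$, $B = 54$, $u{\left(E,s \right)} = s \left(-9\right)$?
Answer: $- \frac{21071}{9734} \approx -2.1647$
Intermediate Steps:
$u{\left(E,s \right)} = - 9 s$
$R{\left(h,P \right)} = 116$ ($R{\left(h,P \right)} = 54 + 62 = 116$)
$G = 9618$ ($G = - (-10698 - -1080) = - (-10698 + 1080) = \left(-1\right) \left(-9618\right) = 9618$)
$\frac{20631 - 41702}{R{\left(-6,-159 \right)} + G} = \frac{20631 - 41702}{116 + 9618} = - \frac{21071}{9734}$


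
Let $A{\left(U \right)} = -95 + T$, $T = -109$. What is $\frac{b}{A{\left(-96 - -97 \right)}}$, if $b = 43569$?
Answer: $- \frac{14523}{68} \approx -213.57$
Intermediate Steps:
$A{\left(U \right)} = -204$ ($A{\left(U \right)} = -95 - 109 = -204$)
$\frac{b}{A{\left(-96 - -97 \right)}} = \frac{43569}{-204} = 43569 \left(- \frac{1}{204}\right) = - \frac{14523}{68}$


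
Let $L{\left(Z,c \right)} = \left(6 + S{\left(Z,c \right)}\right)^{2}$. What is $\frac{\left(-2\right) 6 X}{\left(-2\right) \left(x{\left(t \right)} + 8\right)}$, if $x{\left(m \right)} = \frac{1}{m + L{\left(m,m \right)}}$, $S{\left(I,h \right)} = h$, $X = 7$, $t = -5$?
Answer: $\frac{168}{31} \approx 5.4194$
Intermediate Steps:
$L{\left(Z,c \right)} = \left(6 + c\right)^{2}$
$x{\left(m \right)} = \frac{1}{m + \left(6 + m\right)^{2}}$
$\frac{\left(-2\right) 6 X}{\left(-2\right) \left(x{\left(t \right)} + 8\right)} = \frac{\left(-2\right) 6 \cdot 7}{\left(-2\right) \left(\frac{1}{-5 + \left(6 - 5\right)^{2}} + 8\right)} = \frac{\left(-12\right) 7}{\left(-2\right) \left(\frac{1}{-5 + 1^{2}} + 8\right)} = - \frac{84}{\left(-2\right) \left(\frac{1}{-5 + 1} + 8\right)} = - \frac{84}{\left(-2\right) \left(\frac{1}{-4} + 8\right)} = - \frac{84}{\left(-2\right) \left(- \frac{1}{4} + 8\right)} = - \frac{84}{\left(-2\right) \frac{31}{4}} = - \frac{84}{- \frac{31}{2}} = \left(-84\right) \left(- \frac{2}{31}\right) = \frac{168}{31}$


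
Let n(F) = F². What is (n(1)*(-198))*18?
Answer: -3564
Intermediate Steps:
(n(1)*(-198))*18 = (1²*(-198))*18 = (1*(-198))*18 = -198*18 = -3564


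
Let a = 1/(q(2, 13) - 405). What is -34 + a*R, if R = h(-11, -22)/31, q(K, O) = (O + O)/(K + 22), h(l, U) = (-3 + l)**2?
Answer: -5111090/150257 ≈ -34.016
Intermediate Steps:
q(K, O) = 2*O/(22 + K) (q(K, O) = (2*O)/(22 + K) = 2*O/(22 + K))
a = -12/4847 (a = 1/(2*13/(22 + 2) - 405) = 1/(2*13/24 - 405) = 1/(2*13*(1/24) - 405) = 1/(13/12 - 405) = 1/(-4847/12) = -12/4847 ≈ -0.0024758)
R = 196/31 (R = (-3 - 11)**2/31 = (-14)**2*(1/31) = 196*(1/31) = 196/31 ≈ 6.3226)
-34 + a*R = -34 - 12/4847*196/31 = -34 - 2352/150257 = -5111090/150257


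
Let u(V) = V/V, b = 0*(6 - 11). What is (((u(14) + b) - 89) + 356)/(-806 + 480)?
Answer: -134/163 ≈ -0.82209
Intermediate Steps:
b = 0 (b = 0*(-5) = 0)
u(V) = 1
(((u(14) + b) - 89) + 356)/(-806 + 480) = (((1 + 0) - 89) + 356)/(-806 + 480) = ((1 - 89) + 356)/(-326) = -(-88 + 356)/326 = -1/326*268 = -134/163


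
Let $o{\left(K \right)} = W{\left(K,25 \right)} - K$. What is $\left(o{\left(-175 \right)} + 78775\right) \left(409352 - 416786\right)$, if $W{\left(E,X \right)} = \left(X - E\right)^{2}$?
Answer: $-884274300$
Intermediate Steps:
$o{\left(K \right)} = \left(-25 + K\right)^{2} - K$ ($o{\left(K \right)} = \left(K - 25\right)^{2} - K = \left(-25 + K\right)^{2} - K$)
$\left(o{\left(-175 \right)} + 78775\right) \left(409352 - 416786\right) = \left(\left(\left(-25 - 175\right)^{2} - -175\right) + 78775\right) \left(409352 - 416786\right) = \left(\left(\left(-200\right)^{2} + 175\right) + 78775\right) \left(-7434\right) = \left(\left(40000 + 175\right) + 78775\right) \left(-7434\right) = \left(40175 + 78775\right) \left(-7434\right) = 118950 \left(-7434\right) = -884274300$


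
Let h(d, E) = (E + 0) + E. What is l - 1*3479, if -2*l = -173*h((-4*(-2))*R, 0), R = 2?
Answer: -3479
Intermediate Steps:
h(d, E) = 2*E (h(d, E) = E + E = 2*E)
l = 0 (l = -(-173)*2*0/2 = -(-173)*0/2 = -½*0 = 0)
l - 1*3479 = 0 - 1*3479 = 0 - 3479 = -3479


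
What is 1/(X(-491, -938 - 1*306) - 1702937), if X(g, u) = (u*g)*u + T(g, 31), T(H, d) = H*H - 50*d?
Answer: -1/761303582 ≈ -1.3135e-9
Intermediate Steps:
T(H, d) = H² - 50*d
X(g, u) = -1550 + g² + g*u² (X(g, u) = (u*g)*u + (g² - 50*31) = (g*u)*u + (g² - 1550) = g*u² + (-1550 + g²) = -1550 + g² + g*u²)
1/(X(-491, -938 - 1*306) - 1702937) = 1/((-1550 + (-491)² - 491*(-938 - 1*306)²) - 1702937) = 1/((-1550 + 241081 - 491*(-938 - 306)²) - 1702937) = 1/((-1550 + 241081 - 491*(-1244)²) - 1702937) = 1/((-1550 + 241081 - 491*1547536) - 1702937) = 1/((-1550 + 241081 - 759840176) - 1702937) = 1/(-759600645 - 1702937) = 1/(-761303582) = -1/761303582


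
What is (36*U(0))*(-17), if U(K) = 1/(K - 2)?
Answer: 306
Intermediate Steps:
U(K) = 1/(-2 + K)
(36*U(0))*(-17) = (36/(-2 + 0))*(-17) = (36/(-2))*(-17) = (36*(-½))*(-17) = -18*(-17) = 306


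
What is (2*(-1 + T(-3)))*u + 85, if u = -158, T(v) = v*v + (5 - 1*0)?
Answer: -4023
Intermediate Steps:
T(v) = 5 + v**2 (T(v) = v**2 + (5 + 0) = v**2 + 5 = 5 + v**2)
(2*(-1 + T(-3)))*u + 85 = (2*(-1 + (5 + (-3)**2)))*(-158) + 85 = (2*(-1 + (5 + 9)))*(-158) + 85 = (2*(-1 + 14))*(-158) + 85 = (2*13)*(-158) + 85 = 26*(-158) + 85 = -4108 + 85 = -4023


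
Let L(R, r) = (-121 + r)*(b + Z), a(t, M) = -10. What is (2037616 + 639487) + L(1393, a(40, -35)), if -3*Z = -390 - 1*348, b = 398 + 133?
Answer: 2575316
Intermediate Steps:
b = 531
Z = 246 (Z = -(-390 - 1*348)/3 = -(-390 - 348)/3 = -⅓*(-738) = 246)
L(R, r) = -94017 + 777*r (L(R, r) = (-121 + r)*(531 + 246) = (-121 + r)*777 = -94017 + 777*r)
(2037616 + 639487) + L(1393, a(40, -35)) = (2037616 + 639487) + (-94017 + 777*(-10)) = 2677103 + (-94017 - 7770) = 2677103 - 101787 = 2575316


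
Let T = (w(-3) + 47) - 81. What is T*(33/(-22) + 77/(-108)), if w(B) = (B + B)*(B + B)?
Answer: -239/54 ≈ -4.4259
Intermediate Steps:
w(B) = 4*B² (w(B) = (2*B)*(2*B) = 4*B²)
T = 2 (T = (4*(-3)² + 47) - 81 = (4*9 + 47) - 81 = (36 + 47) - 81 = 83 - 81 = 2)
T*(33/(-22) + 77/(-108)) = 2*(33/(-22) + 77/(-108)) = 2*(33*(-1/22) + 77*(-1/108)) = 2*(-3/2 - 77/108) = 2*(-239/108) = -239/54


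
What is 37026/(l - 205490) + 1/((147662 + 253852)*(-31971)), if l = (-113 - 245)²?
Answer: -237647754230885/496309356686322 ≈ -0.47883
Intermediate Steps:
l = 128164 (l = (-358)² = 128164)
37026/(l - 205490) + 1/((147662 + 253852)*(-31971)) = 37026/(128164 - 205490) + 1/((147662 + 253852)*(-31971)) = 37026/(-77326) - 1/31971/401514 = 37026*(-1/77326) + (1/401514)*(-1/31971) = -18513/38663 - 1/12836804094 = -237647754230885/496309356686322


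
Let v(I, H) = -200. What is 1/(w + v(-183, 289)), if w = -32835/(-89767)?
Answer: -89767/17920565 ≈ -0.0050092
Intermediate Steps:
w = 32835/89767 (w = -32835*(-1/89767) = 32835/89767 ≈ 0.36578)
1/(w + v(-183, 289)) = 1/(32835/89767 - 200) = 1/(-17920565/89767) = -89767/17920565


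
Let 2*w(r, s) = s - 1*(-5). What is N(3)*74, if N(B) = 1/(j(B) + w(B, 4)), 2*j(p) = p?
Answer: 37/3 ≈ 12.333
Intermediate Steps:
j(p) = p/2
w(r, s) = 5/2 + s/2 (w(r, s) = (s - 1*(-5))/2 = (s + 5)/2 = (5 + s)/2 = 5/2 + s/2)
N(B) = 1/(9/2 + B/2) (N(B) = 1/(B/2 + (5/2 + (½)*4)) = 1/(B/2 + (5/2 + 2)) = 1/(B/2 + 9/2) = 1/(9/2 + B/2))
N(3)*74 = (2/(9 + 3))*74 = (2/12)*74 = (2*(1/12))*74 = (⅙)*74 = 37/3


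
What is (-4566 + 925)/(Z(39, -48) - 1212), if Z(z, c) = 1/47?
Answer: 171127/56963 ≈ 3.0042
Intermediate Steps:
Z(z, c) = 1/47
(-4566 + 925)/(Z(39, -48) - 1212) = (-4566 + 925)/(1/47 - 1212) = -3641/(-56963/47) = -3641*(-47/56963) = 171127/56963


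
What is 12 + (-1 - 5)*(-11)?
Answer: 78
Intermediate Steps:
12 + (-1 - 5)*(-11) = 12 - 6*(-11) = 12 + 66 = 78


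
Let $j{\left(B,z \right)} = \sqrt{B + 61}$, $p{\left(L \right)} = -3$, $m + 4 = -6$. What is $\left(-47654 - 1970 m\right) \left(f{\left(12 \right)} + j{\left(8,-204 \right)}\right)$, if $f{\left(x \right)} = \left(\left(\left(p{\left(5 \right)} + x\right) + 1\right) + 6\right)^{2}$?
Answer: $-7156224 - 27954 \sqrt{69} \approx -7.3884 \cdot 10^{6}$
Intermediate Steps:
$m = -10$ ($m = -4 - 6 = -10$)
$f{\left(x \right)} = \left(4 + x\right)^{2}$ ($f{\left(x \right)} = \left(\left(\left(-3 + x\right) + 1\right) + 6\right)^{2} = \left(\left(-2 + x\right) + 6\right)^{2} = \left(4 + x\right)^{2}$)
$j{\left(B,z \right)} = \sqrt{61 + B}$
$\left(-47654 - 1970 m\right) \left(f{\left(12 \right)} + j{\left(8,-204 \right)}\right) = \left(-47654 - -19700\right) \left(\left(4 + 12\right)^{2} + \sqrt{61 + 8}\right) = \left(-47654 + 19700\right) \left(16^{2} + \sqrt{69}\right) = - 27954 \left(256 + \sqrt{69}\right) = -7156224 - 27954 \sqrt{69}$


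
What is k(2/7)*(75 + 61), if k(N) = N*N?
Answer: 544/49 ≈ 11.102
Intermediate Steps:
k(N) = N**2
k(2/7)*(75 + 61) = (2/7)**2*(75 + 61) = (2*(1/7))**2*136 = (2/7)**2*136 = (4/49)*136 = 544/49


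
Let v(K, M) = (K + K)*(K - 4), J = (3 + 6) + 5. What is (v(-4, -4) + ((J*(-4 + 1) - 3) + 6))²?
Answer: 625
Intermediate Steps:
J = 14 (J = 9 + 5 = 14)
v(K, M) = 2*K*(-4 + K) (v(K, M) = (2*K)*(-4 + K) = 2*K*(-4 + K))
(v(-4, -4) + ((J*(-4 + 1) - 3) + 6))² = (2*(-4)*(-4 - 4) + ((14*(-4 + 1) - 3) + 6))² = (2*(-4)*(-8) + ((14*(-3) - 3) + 6))² = (64 + ((-42 - 3) + 6))² = (64 + (-45 + 6))² = (64 - 39)² = 25² = 625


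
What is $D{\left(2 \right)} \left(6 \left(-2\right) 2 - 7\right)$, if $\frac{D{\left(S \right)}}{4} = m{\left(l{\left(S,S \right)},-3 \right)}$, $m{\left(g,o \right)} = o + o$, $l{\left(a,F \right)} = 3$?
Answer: $744$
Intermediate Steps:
$m{\left(g,o \right)} = 2 o$
$D{\left(S \right)} = -24$ ($D{\left(S \right)} = 4 \cdot 2 \left(-3\right) = 4 \left(-6\right) = -24$)
$D{\left(2 \right)} \left(6 \left(-2\right) 2 - 7\right) = - 24 \left(6 \left(-2\right) 2 - 7\right) = - 24 \left(\left(-12\right) 2 - 7\right) = - 24 \left(-24 - 7\right) = \left(-24\right) \left(-31\right) = 744$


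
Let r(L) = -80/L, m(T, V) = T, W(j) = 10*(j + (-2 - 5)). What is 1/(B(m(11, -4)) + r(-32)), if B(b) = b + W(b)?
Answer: 2/107 ≈ 0.018692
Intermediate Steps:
W(j) = -70 + 10*j (W(j) = 10*(j - 7) = 10*(-7 + j) = -70 + 10*j)
B(b) = -70 + 11*b (B(b) = b + (-70 + 10*b) = -70 + 11*b)
1/(B(m(11, -4)) + r(-32)) = 1/((-70 + 11*11) - 80/(-32)) = 1/((-70 + 121) - 80*(-1/32)) = 1/(51 + 5/2) = 1/(107/2) = 2/107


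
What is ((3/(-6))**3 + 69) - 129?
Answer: -481/8 ≈ -60.125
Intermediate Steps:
((3/(-6))**3 + 69) - 129 = ((3*(-1/6))**3 + 69) - 129 = ((-1/2)**3 + 69) - 129 = (-1/8 + 69) - 129 = 551/8 - 129 = -481/8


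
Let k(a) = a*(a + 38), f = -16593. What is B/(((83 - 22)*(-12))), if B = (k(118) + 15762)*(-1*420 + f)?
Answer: 96889035/122 ≈ 7.9417e+5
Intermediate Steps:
k(a) = a*(38 + a)
B = -581334210 (B = (118*(38 + 118) + 15762)*(-1*420 - 16593) = (118*156 + 15762)*(-420 - 16593) = (18408 + 15762)*(-17013) = 34170*(-17013) = -581334210)
B/(((83 - 22)*(-12))) = -581334210*(-1/(12*(83 - 22))) = -581334210/(61*(-12)) = -581334210/(-732) = -581334210*(-1/732) = 96889035/122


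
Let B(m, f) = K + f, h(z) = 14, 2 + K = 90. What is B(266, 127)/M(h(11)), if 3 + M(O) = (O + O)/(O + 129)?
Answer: -30745/401 ≈ -76.671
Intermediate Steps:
K = 88 (K = -2 + 90 = 88)
B(m, f) = 88 + f
M(O) = -3 + 2*O/(129 + O) (M(O) = -3 + (O + O)/(O + 129) = -3 + (2*O)/(129 + O) = -3 + 2*O/(129 + O))
B(266, 127)/M(h(11)) = (88 + 127)/(((-387 - 1*14)/(129 + 14))) = 215/(((-387 - 14)/143)) = 215/(((1/143)*(-401))) = 215/(-401/143) = 215*(-143/401) = -30745/401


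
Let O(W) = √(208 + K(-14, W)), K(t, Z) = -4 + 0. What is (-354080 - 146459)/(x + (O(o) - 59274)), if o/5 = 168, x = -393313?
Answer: 226537444393/204834992365 + 1001078*√51/204834992365 ≈ 1.1060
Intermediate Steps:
o = 840 (o = 5*168 = 840)
K(t, Z) = -4
O(W) = 2*√51 (O(W) = √(208 - 4) = √204 = 2*√51)
(-354080 - 146459)/(x + (O(o) - 59274)) = (-354080 - 146459)/(-393313 + (2*√51 - 59274)) = -500539/(-393313 + (-59274 + 2*√51)) = -500539/(-452587 + 2*√51)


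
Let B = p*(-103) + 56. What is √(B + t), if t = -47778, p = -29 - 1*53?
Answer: 6*I*√1091 ≈ 198.18*I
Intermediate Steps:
p = -82 (p = -29 - 53 = -82)
B = 8502 (B = -82*(-103) + 56 = 8446 + 56 = 8502)
√(B + t) = √(8502 - 47778) = √(-39276) = 6*I*√1091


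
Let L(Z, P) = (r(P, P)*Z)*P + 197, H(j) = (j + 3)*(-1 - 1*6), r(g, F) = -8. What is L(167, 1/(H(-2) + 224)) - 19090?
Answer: -4101117/217 ≈ -18899.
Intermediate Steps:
H(j) = -21 - 7*j (H(j) = (3 + j)*(-1 - 6) = (3 + j)*(-7) = -21 - 7*j)
L(Z, P) = 197 - 8*P*Z (L(Z, P) = (-8*Z)*P + 197 = -8*P*Z + 197 = 197 - 8*P*Z)
L(167, 1/(H(-2) + 224)) - 19090 = (197 - 8*167/((-21 - 7*(-2)) + 224)) - 19090 = (197 - 8*167/((-21 + 14) + 224)) - 19090 = (197 - 8*167/(-7 + 224)) - 19090 = (197 - 8*167/217) - 19090 = (197 - 8*1/217*167) - 19090 = (197 - 1336/217) - 19090 = 41413/217 - 19090 = -4101117/217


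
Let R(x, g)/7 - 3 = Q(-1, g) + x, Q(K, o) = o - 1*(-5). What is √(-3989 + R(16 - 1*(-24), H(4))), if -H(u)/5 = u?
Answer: I*√3793 ≈ 61.587*I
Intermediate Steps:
H(u) = -5*u
Q(K, o) = 5 + o (Q(K, o) = o + 5 = 5 + o)
R(x, g) = 56 + 7*g + 7*x (R(x, g) = 21 + 7*((5 + g) + x) = 21 + 7*(5 + g + x) = 21 + (35 + 7*g + 7*x) = 56 + 7*g + 7*x)
√(-3989 + R(16 - 1*(-24), H(4))) = √(-3989 + (56 + 7*(-5*4) + 7*(16 - 1*(-24)))) = √(-3989 + (56 + 7*(-20) + 7*(16 + 24))) = √(-3989 + (56 - 140 + 7*40)) = √(-3989 + (56 - 140 + 280)) = √(-3989 + 196) = √(-3793) = I*√3793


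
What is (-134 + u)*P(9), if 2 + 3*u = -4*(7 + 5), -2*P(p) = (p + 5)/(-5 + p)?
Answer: 791/3 ≈ 263.67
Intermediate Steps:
P(p) = -(5 + p)/(2*(-5 + p)) (P(p) = -(p + 5)/(2*(-5 + p)) = -(5 + p)/(2*(-5 + p)))
u = -50/3 (u = -2/3 + (-4*(7 + 5))/3 = -2/3 + (-4*12)/3 = -2/3 + (1/3)*(-48) = -2/3 - 16 = -50/3 ≈ -16.667)
(-134 + u)*P(9) = (-134 - 50/3)*((-5 - 1*9)/(2*(-5 + 9))) = -226*(-5 - 9)/(3*4) = -226*(-14)/(3*4) = -452/3*(-7/4) = 791/3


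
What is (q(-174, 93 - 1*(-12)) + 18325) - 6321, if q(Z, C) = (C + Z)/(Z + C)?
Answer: 12005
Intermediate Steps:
q(Z, C) = 1 (q(Z, C) = (C + Z)/(C + Z) = 1)
(q(-174, 93 - 1*(-12)) + 18325) - 6321 = (1 + 18325) - 6321 = 18326 - 6321 = 12005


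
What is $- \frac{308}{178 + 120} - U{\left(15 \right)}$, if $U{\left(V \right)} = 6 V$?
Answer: $- \frac{13564}{149} \approx -91.034$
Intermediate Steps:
$- \frac{308}{178 + 120} - U{\left(15 \right)} = - \frac{308}{178 + 120} - 6 \cdot 15 = - \frac{308}{298} - 90 = \left(-308\right) \frac{1}{298} - 90 = - \frac{154}{149} - 90 = - \frac{13564}{149}$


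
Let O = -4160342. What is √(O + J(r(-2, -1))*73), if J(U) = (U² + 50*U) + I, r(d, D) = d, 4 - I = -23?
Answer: I*√4165379 ≈ 2040.9*I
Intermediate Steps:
I = 27 (I = 4 - 1*(-23) = 4 + 23 = 27)
J(U) = 27 + U² + 50*U (J(U) = (U² + 50*U) + 27 = 27 + U² + 50*U)
√(O + J(r(-2, -1))*73) = √(-4160342 + (27 + (-2)² + 50*(-2))*73) = √(-4160342 + (27 + 4 - 100)*73) = √(-4160342 - 69*73) = √(-4160342 - 5037) = √(-4165379) = I*√4165379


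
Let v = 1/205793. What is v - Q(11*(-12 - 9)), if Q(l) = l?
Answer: 47538184/205793 ≈ 231.00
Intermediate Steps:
v = 1/205793 ≈ 4.8592e-6
v - Q(11*(-12 - 9)) = 1/205793 - 11*(-12 - 9) = 1/205793 - 11*(-21) = 1/205793 - 1*(-231) = 1/205793 + 231 = 47538184/205793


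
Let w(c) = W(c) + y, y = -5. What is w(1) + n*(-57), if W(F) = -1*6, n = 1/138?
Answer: -525/46 ≈ -11.413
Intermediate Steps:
n = 1/138 ≈ 0.0072464
W(F) = -6
w(c) = -11 (w(c) = -6 - 5 = -11)
w(1) + n*(-57) = -11 + (1/138)*(-57) = -11 - 19/46 = -525/46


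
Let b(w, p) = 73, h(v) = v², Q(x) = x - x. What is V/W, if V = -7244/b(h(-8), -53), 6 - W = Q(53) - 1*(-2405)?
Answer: 7244/175127 ≈ 0.041364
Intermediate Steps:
Q(x) = 0
W = -2399 (W = 6 - (0 - 1*(-2405)) = 6 - (0 + 2405) = 6 - 1*2405 = 6 - 2405 = -2399)
V = -7244/73 ≈ -99.233
V/W = -7244/73/(-2399) = -7244/73*(-1/2399) = 7244/175127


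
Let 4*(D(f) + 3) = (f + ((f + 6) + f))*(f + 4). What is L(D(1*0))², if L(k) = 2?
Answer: 4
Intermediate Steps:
D(f) = -3 + (4 + f)*(6 + 3*f)/4 (D(f) = -3 + ((f + ((f + 6) + f))*(f + 4))/4 = -3 + ((f + ((6 + f) + f))*(4 + f))/4 = -3 + ((f + (6 + 2*f))*(4 + f))/4 = -3 + ((6 + 3*f)*(4 + f))/4 = -3 + ((4 + f)*(6 + 3*f))/4 = -3 + (4 + f)*(6 + 3*f)/4)
L(D(1*0))² = 2² = 4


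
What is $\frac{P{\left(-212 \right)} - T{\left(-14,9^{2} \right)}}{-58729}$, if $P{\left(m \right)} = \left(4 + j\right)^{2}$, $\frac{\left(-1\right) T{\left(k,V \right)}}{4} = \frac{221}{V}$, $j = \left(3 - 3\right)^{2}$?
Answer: $- \frac{2180}{4757049} \approx -0.00045827$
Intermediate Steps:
$j = 0$ ($j = 0^{2} = 0$)
$T{\left(k,V \right)} = - \frac{884}{V}$ ($T{\left(k,V \right)} = - 4 \frac{221}{V} = - \frac{884}{V}$)
$P{\left(m \right)} = 16$ ($P{\left(m \right)} = \left(4 + 0\right)^{2} = 4^{2} = 16$)
$\frac{P{\left(-212 \right)} - T{\left(-14,9^{2} \right)}}{-58729} = \frac{16 - - \frac{884}{9^{2}}}{-58729} = \left(16 - - \frac{884}{81}\right) \left(- \frac{1}{58729}\right) = \left(16 + \frac{884}{81}\right) \left(- \frac{1}{58729}\right) = \frac{2180}{81} \left(- \frac{1}{58729}\right) = - \frac{2180}{4757049}$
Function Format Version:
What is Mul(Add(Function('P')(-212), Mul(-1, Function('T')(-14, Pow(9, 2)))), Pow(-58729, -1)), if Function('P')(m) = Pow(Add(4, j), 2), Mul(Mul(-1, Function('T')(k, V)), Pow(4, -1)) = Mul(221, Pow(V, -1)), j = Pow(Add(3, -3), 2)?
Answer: Rational(-2180, 4757049) ≈ -0.00045827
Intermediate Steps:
j = 0 (j = Pow(0, 2) = 0)
Function('T')(k, V) = Mul(-884, Pow(V, -1)) (Function('T')(k, V) = Mul(-4, Mul(221, Pow(V, -1))) = Mul(-884, Pow(V, -1)))
Function('P')(m) = 16 (Function('P')(m) = Pow(Add(4, 0), 2) = Pow(4, 2) = 16)
Mul(Add(Function('P')(-212), Mul(-1, Function('T')(-14, Pow(9, 2)))), Pow(-58729, -1)) = Mul(Add(16, Mul(-1, Mul(-884, Pow(Pow(9, 2), -1)))), Pow(-58729, -1)) = Mul(Add(16, Mul(-1, Mul(-884, Pow(81, -1)))), Rational(-1, 58729)) = Mul(Add(16, Mul(-1, Mul(-884, Rational(1, 81)))), Rational(-1, 58729)) = Mul(Add(16, Mul(-1, Rational(-884, 81))), Rational(-1, 58729)) = Mul(Add(16, Rational(884, 81)), Rational(-1, 58729)) = Mul(Rational(2180, 81), Rational(-1, 58729)) = Rational(-2180, 4757049)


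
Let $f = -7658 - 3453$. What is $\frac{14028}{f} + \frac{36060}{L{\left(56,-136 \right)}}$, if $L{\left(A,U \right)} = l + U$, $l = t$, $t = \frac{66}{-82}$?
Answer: $- \frac{16505852112}{62321599} \approx -264.85$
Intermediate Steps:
$t = - \frac{33}{41}$ ($t = 66 \left(- \frac{1}{82}\right) = - \frac{33}{41} \approx -0.80488$)
$f = -11111$
$l = - \frac{33}{41} \approx -0.80488$
$L{\left(A,U \right)} = - \frac{33}{41} + U$
$\frac{14028}{f} + \frac{36060}{L{\left(56,-136 \right)}} = \frac{14028}{-11111} + \frac{36060}{- \frac{33}{41} - 136} = 14028 \left(- \frac{1}{11111}\right) + \frac{36060}{- \frac{5609}{41}} = - \frac{14028}{11111} + 36060 \left(- \frac{41}{5609}\right) = - \frac{14028}{11111} - \frac{1478460}{5609} = - \frac{16505852112}{62321599}$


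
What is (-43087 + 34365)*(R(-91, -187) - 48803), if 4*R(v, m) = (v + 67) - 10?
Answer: 425733903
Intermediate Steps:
R(v, m) = 57/4 + v/4 (R(v, m) = ((v + 67) - 10)/4 = ((67 + v) - 10)/4 = (57 + v)/4 = 57/4 + v/4)
(-43087 + 34365)*(R(-91, -187) - 48803) = (-43087 + 34365)*((57/4 + (¼)*(-91)) - 48803) = -8722*((57/4 - 91/4) - 48803) = -8722*(-17/2 - 48803) = -8722*(-97623/2) = 425733903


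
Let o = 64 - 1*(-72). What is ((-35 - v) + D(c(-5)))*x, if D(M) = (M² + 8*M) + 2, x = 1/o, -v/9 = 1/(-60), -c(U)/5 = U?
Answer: 15837/2720 ≈ 5.8224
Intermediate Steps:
o = 136 (o = 64 + 72 = 136)
c(U) = -5*U
v = 3/20 (v = -9/(-60) = -9*(-1/60) = 3/20 ≈ 0.15000)
x = 1/136 ≈ 0.0073529
D(M) = 2 + M² + 8*M
((-35 - v) + D(c(-5)))*x = ((-35 - 1*3/20) + (2 + (-5*(-5))² + 8*(-5*(-5))))*(1/136) = ((-35 - 3/20) + (2 + 25² + 8*25))*(1/136) = (-703/20 + (2 + 625 + 200))*(1/136) = (-703/20 + 827)*(1/136) = (15837/20)*(1/136) = 15837/2720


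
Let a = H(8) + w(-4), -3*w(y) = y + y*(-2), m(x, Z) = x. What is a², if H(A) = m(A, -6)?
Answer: 400/9 ≈ 44.444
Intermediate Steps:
w(y) = y/3 (w(y) = -(y + y*(-2))/3 = -(y - 2*y)/3 = -(-1)*y/3 = y/3)
H(A) = A
a = 20/3 (a = 8 + (⅓)*(-4) = 8 - 4/3 = 20/3 ≈ 6.6667)
a² = (20/3)² = 400/9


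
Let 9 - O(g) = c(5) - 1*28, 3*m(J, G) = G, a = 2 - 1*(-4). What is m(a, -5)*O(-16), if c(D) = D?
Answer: -160/3 ≈ -53.333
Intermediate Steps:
a = 6 (a = 2 + 4 = 6)
m(J, G) = G/3
O(g) = 32 (O(g) = 9 - (5 - 1*28) = 9 - (5 - 28) = 9 - 1*(-23) = 9 + 23 = 32)
m(a, -5)*O(-16) = ((⅓)*(-5))*32 = -5/3*32 = -160/3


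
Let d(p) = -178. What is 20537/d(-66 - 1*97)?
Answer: -20537/178 ≈ -115.38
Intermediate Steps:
20537/d(-66 - 1*97) = 20537/(-178) = 20537*(-1/178) = -20537/178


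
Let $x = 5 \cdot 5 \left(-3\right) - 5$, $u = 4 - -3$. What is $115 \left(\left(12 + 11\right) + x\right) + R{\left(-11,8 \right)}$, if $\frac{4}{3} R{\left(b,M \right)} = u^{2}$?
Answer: $- \frac{26073}{4} \approx -6518.3$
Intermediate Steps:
$u = 7$ ($u = 4 + 3 = 7$)
$R{\left(b,M \right)} = \frac{147}{4}$ ($R{\left(b,M \right)} = \frac{3 \cdot 7^{2}}{4} = \frac{3}{4} \cdot 49 = \frac{147}{4}$)
$x = -80$ ($x = 25 \left(-3\right) - 5 = -75 - 5 = -80$)
$115 \left(\left(12 + 11\right) + x\right) + R{\left(-11,8 \right)} = 115 \left(\left(12 + 11\right) - 80\right) + \frac{147}{4} = 115 \left(23 - 80\right) + \frac{147}{4} = 115 \left(-57\right) + \frac{147}{4} = -6555 + \frac{147}{4} = - \frac{26073}{4}$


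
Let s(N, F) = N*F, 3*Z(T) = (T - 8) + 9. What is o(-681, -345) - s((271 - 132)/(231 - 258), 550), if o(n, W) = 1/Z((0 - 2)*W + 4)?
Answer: 53132831/18765 ≈ 2831.5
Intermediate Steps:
Z(T) = 1/3 + T/3 (Z(T) = ((T - 8) + 9)/3 = ((-8 + T) + 9)/3 = (1 + T)/3 = 1/3 + T/3)
o(n, W) = 1/(5/3 - 2*W/3) (o(n, W) = 1/(1/3 + ((0 - 2)*W + 4)/3) = 1/(1/3 + (-2*W + 4)/3) = 1/(1/3 + (4 - 2*W)/3) = 1/(1/3 + (4/3 - 2*W/3)) = 1/(5/3 - 2*W/3))
s(N, F) = F*N
o(-681, -345) - s((271 - 132)/(231 - 258), 550) = -3/(-5 + 2*(-345)) - 550*(271 - 132)/(231 - 258) = -3/(-5 - 690) - 550*139/(-27) = -3/(-695) - 550*139*(-1/27) = -3*(-1/695) - 550*(-139)/27 = 3/695 - 1*(-76450/27) = 3/695 + 76450/27 = 53132831/18765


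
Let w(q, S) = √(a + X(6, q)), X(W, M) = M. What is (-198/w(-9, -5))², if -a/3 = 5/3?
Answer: -19602/7 ≈ -2800.3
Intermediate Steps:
a = -5 (a = -15/3 = -3*5/3 = -5)
w(q, S) = √(-5 + q)
(-198/w(-9, -5))² = (-198/√(-5 - 9))² = (-198*(-I*√14/14))² = (-(-99)*I*√14/7)² = (99*I*√14/7)² = -19602/7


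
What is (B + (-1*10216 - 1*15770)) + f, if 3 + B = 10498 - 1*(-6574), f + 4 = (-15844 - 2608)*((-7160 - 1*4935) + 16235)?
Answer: -76400201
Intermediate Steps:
f = -76391284 (f = -4 + (-15844 - 2608)*((-7160 - 1*4935) + 16235) = -4 - 18452*((-7160 - 4935) + 16235) = -4 - 18452*(-12095 + 16235) = -4 - 18452*4140 = -4 - 76391280 = -76391284)
B = 17069 (B = -3 + (10498 - 1*(-6574)) = -3 + (10498 + 6574) = -3 + 17072 = 17069)
(B + (-1*10216 - 1*15770)) + f = (17069 + (-1*10216 - 1*15770)) - 76391284 = (17069 + (-10216 - 15770)) - 76391284 = (17069 - 25986) - 76391284 = -8917 - 76391284 = -76400201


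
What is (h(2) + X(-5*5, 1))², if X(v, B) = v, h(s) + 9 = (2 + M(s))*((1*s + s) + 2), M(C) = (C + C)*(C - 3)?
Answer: 2116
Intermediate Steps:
M(C) = 2*C*(-3 + C) (M(C) = (2*C)*(-3 + C) = 2*C*(-3 + C))
h(s) = -9 + (2 + 2*s)*(2 + 2*s*(-3 + s)) (h(s) = -9 + (2 + 2*s*(-3 + s))*((1*s + s) + 2) = -9 + (2 + 2*s*(-3 + s))*((s + s) + 2) = -9 + (2 + 2*s*(-3 + s))*(2*s + 2) = -9 + (2 + 2*s*(-3 + s))*(2 + 2*s) = -9 + (2 + 2*s)*(2 + 2*s*(-3 + s)))
(h(2) + X(-5*5, 1))² = ((-5 - 8*2 - 8*2² + 4*2³) - 5*5)² = ((-5 - 16 - 8*4 + 4*8) - 25)² = ((-5 - 16 - 32 + 32) - 25)² = (-21 - 25)² = (-46)² = 2116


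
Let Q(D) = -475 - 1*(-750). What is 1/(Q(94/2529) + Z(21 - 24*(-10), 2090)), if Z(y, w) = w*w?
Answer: 1/4368375 ≈ 2.2892e-7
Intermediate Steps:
Z(y, w) = w**2
Q(D) = 275 (Q(D) = -475 + 750 = 275)
1/(Q(94/2529) + Z(21 - 24*(-10), 2090)) = 1/(275 + 2090**2) = 1/(275 + 4368100) = 1/4368375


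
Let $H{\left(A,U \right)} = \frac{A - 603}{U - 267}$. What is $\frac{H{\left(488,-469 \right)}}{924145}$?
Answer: $\frac{1}{5914528} \approx 1.6908 \cdot 10^{-7}$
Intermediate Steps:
$H{\left(A,U \right)} = \frac{-603 + A}{-267 + U}$
$\frac{H{\left(488,-469 \right)}}{924145} = \frac{\frac{1}{-267 - 469} \left(-603 + 488\right)}{924145} = \frac{1}{-736} \left(-115\right) \frac{1}{924145} = \left(- \frac{1}{736}\right) \left(-115\right) \frac{1}{924145} = \frac{5}{32} \cdot \frac{1}{924145} = \frac{1}{5914528}$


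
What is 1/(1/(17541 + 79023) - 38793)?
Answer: -96564/3746007251 ≈ -2.5778e-5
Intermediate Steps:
1/(1/(17541 + 79023) - 38793) = 1/(1/96564 - 38793) = 1/(-3746007251/96564) = -96564/3746007251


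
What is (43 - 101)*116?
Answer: -6728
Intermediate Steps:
(43 - 101)*116 = -58*116 = -6728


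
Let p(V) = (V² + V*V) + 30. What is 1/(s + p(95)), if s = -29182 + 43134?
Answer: 1/32032 ≈ 3.1219e-5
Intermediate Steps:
s = 13952
p(V) = 30 + 2*V² (p(V) = (V² + V²) + 30 = 2*V² + 30 = 30 + 2*V²)
1/(s + p(95)) = 1/(13952 + (30 + 2*95²)) = 1/(13952 + (30 + 2*9025)) = 1/(13952 + (30 + 18050)) = 1/(13952 + 18080) = 1/32032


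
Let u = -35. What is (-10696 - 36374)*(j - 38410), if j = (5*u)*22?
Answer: 1989178200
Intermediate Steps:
j = -3850 (j = (5*(-35))*22 = -175*22 = -3850)
(-10696 - 36374)*(j - 38410) = (-10696 - 36374)*(-3850 - 38410) = -47070*(-42260) = 1989178200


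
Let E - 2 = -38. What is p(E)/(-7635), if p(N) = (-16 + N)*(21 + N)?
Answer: -52/509 ≈ -0.10216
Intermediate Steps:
E = -36 (E = 2 - 38 = -36)
p(E)/(-7635) = (-336 + (-36)**2 + 5*(-36))/(-7635) = (-336 + 1296 - 180)*(-1/7635) = 780*(-1/7635) = -52/509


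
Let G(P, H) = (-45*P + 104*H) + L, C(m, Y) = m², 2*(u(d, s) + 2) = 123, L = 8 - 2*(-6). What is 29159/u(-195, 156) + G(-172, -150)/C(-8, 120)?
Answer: 87481/238 ≈ 367.57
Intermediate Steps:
L = 20 (L = 8 + 12 = 20)
u(d, s) = 119/2 (u(d, s) = -2 + (½)*123 = -2 + 123/2 = 119/2)
G(P, H) = 20 - 45*P + 104*H (G(P, H) = (-45*P + 104*H) + 20 = 20 - 45*P + 104*H)
29159/u(-195, 156) + G(-172, -150)/C(-8, 120) = 29159/(119/2) + (20 - 45*(-172) + 104*(-150))/((-8)²) = 29159*(2/119) + (20 + 7740 - 15600)/64 = 58318/119 - 7840*1/64 = 58318/119 - 245/2 = 87481/238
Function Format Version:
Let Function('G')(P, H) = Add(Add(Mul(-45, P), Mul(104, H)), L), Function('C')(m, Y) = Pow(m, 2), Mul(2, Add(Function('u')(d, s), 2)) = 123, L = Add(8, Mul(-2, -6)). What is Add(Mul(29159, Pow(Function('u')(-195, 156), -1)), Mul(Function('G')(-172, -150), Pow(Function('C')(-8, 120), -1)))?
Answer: Rational(87481, 238) ≈ 367.57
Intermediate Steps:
L = 20 (L = Add(8, 12) = 20)
Function('u')(d, s) = Rational(119, 2) (Function('u')(d, s) = Add(-2, Mul(Rational(1, 2), 123)) = Add(-2, Rational(123, 2)) = Rational(119, 2))
Function('G')(P, H) = Add(20, Mul(-45, P), Mul(104, H)) (Function('G')(P, H) = Add(Add(Mul(-45, P), Mul(104, H)), 20) = Add(20, Mul(-45, P), Mul(104, H)))
Add(Mul(29159, Pow(Function('u')(-195, 156), -1)), Mul(Function('G')(-172, -150), Pow(Function('C')(-8, 120), -1))) = Add(Mul(29159, Pow(Rational(119, 2), -1)), Mul(Add(20, Mul(-45, -172), Mul(104, -150)), Pow(Pow(-8, 2), -1))) = Add(Mul(29159, Rational(2, 119)), Mul(Add(20, 7740, -15600), Pow(64, -1))) = Add(Rational(58318, 119), Mul(-7840, Rational(1, 64))) = Add(Rational(58318, 119), Rational(-245, 2)) = Rational(87481, 238)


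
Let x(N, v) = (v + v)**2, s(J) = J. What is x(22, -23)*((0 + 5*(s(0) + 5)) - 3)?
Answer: 46552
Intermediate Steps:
x(N, v) = 4*v**2 (x(N, v) = (2*v)**2 = 4*v**2)
x(22, -23)*((0 + 5*(s(0) + 5)) - 3) = (4*(-23)**2)*((0 + 5*(0 + 5)) - 3) = (4*529)*((0 + 5*5) - 3) = 2116*((0 + 25) - 3) = 2116*(25 - 3) = 2116*22 = 46552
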